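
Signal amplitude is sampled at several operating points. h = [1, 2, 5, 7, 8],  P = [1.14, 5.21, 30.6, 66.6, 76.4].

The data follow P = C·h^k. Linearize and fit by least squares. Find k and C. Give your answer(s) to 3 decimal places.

k = 2.033, C = 1.190

Taking logs, ln P = k·ln h + ln C, so regress ln P on ln h.
XᵀX = [[11.1814, 6.3279]; [6.3279, 5]], rhs = [23.8367, 13.7373]ᵀ  (here Σln h = 6.3279, Σ(ln h)² = 11.1814, Σln P = 13.7373, Σln h·ln P = 23.8367).
Slope k = (n·Σln h·ln P − Σln h·Σln P)/(n·Σ(ln h)² − (Σln h)²) = (5·23.8367 − 6.3279·13.7373)/15.8642 = 2.03319; ln C = (Σln P − k·Σln h)/n = 0.17428, so C = exp(0.17428) = 1.19039.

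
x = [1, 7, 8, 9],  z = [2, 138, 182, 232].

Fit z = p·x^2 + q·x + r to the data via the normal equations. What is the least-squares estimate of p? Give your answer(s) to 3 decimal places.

Sums needed: Σx^2·x^2 = 13059, Σx^2·x = 1585, Σx^2 = 195, Σx·x = 195, Σx = 25, Σ1 = 4.
And Σx^2·z = 37204, Σx·z = 4512, Σz = 554.
AᵀA·[p, q, r]ᵀ = Aᵀz becomes [[13059, 1585, 195]; [1585, 195, 25]; [195, 25, 4]]·[p, q, r]ᵀ = [37204, 4512, 554]ᵀ.
Row-reducing yields p = 2147/706, q = -5857/3530, r = 218/353.

p = 3.041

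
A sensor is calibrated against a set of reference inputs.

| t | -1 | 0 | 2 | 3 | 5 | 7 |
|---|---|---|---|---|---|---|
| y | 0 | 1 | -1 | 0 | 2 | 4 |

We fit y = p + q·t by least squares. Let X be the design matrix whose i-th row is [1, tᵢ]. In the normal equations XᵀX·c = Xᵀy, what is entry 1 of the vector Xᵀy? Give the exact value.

Entry 1 ↔ basis 1, so (Xᵀy)_{1} = Σᵢ yᵢ = (1)·(0) + (1)·(1) + (1)·(-1) + (1)·(0) + (1)·(2) + (1)·(4) = 6.

6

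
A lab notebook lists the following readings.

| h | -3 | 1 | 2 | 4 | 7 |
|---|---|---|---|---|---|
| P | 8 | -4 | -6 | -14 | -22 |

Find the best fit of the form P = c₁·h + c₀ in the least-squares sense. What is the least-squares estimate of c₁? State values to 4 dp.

The normal system AᵀA·[c₁, c₀]ᵀ = AᵀP is [[79, 11]; [11, 5]]·[c₁, c₀]ᵀ = [-250, -38]ᵀ.
det = 79·5 − 11² = 274.
c₁ = ((-250)·5 − 11·(-38))/274 = -416/137; c₀ = (79·(-38) − 11·(-250))/274 = -126/137.

c₁ = -3.0365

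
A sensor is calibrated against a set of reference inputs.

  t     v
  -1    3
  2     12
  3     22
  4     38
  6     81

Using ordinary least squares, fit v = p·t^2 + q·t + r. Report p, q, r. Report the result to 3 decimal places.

p = 2.080, q = 0.724, r = 1.711

Entries of XᵀX: Σt^2·t^2 = 1650, Σt^2·t = 314, Σt^2 = 66, Σt·t = 66, Σt = 14, Σ1 = 5.
Right-hand side: Σt^2·v = 3773, Σt·v = 725, Σv = 156.
Normal equations: [[1650, 314, 66]; [314, 66, 14]; [66, 14, 5]]·[p, q, r]ᵀ = [3773, 725, 156]ᵀ.
Inverting the 3×3 Gram matrix, [p, q, r]ᵀ = [2717/1306, 473/653, 1117/653]ᵀ.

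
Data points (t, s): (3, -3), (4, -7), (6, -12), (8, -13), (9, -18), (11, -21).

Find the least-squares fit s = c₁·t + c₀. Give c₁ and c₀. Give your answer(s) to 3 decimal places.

c₁ = -2.142, c₀ = 2.306

Entries of XᵀX: Σt·t = 327, Σt = 41, Σ1 = 6.
For Xᵀs: Σt·s = -606, Σs = -74.
Eliminating c₀: 6·(row 1) − 41·(row 2) gives 281·c₁ = 6·(-606) − 41·(-74) = -602, so c₁ = -602/281.
Then c₀ = ((-74) − 41·(-602/281))/6 = 648/281.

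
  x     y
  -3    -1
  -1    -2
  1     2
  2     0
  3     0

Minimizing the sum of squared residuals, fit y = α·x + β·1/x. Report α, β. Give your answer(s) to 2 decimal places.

Forming AᵀA = [[24, 5]; [5, 89/36]] and Aᵀy = [7, 13/3]ᵀ gives AᵀA·[α, β]ᵀ = Aᵀy.
Determinant 24·(89/36) − 5² = 103/3.
α = (7·(89/36) − 5·(13/3))/(103/3) = -157/1236; β = (24·(13/3) − 5·7)/(103/3) = 207/103.

α = -0.13, β = 2.01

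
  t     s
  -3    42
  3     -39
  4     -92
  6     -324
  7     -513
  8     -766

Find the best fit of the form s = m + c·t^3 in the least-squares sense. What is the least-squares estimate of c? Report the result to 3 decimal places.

c = -1.501

Entries of XᵀX: Σ1 = 6, Σt^3 = 1135, Σt^3·t^3 = 432003.
For Xᵀs: Σs = -1692, Σt^3·s = -646210.
det = 6·432003 − 1135² = 1303793.
m = ((-1692)·432003 − 1135·(-646210))/1303793 = 2499274/1303793; c = (6·(-646210) − 1135·(-1692))/1303793 = -1956840/1303793.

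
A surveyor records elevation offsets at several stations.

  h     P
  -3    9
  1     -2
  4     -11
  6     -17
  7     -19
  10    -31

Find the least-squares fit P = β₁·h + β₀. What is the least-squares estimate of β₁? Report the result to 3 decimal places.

The normal system MᵀM·[β₁, β₀]ᵀ = MᵀP is [[211, 25]; [25, 6]]·[β₁, β₀]ᵀ = [-618, -71]ᵀ.
Eliminating β₀: 6·(row 1) − 25·(row 2) gives 641·β₁ = 6·(-618) − 25·(-71) = -1933, so β₁ = -1933/641.
Then β₀ = ((-71) − 25·(-1933/641))/6 = 469/641.

β₁ = -3.016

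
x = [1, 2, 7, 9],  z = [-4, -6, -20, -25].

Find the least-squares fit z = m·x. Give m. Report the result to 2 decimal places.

With design matrix M, MᵀM = [[135]] and Mᵀz = [-381]ᵀ.
m = (-381)/135 = -2.82222.

m = -2.82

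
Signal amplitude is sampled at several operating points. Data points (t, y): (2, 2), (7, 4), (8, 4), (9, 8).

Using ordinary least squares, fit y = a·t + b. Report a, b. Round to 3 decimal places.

a = 0.655, b = 0.241

Normal-equation sums: Σt·t = 198, Σt = 26, Σ1 = 4.
Right-hand side: Σt·y = 136, Σy = 18.
Normal equations: [[198, 26]; [26, 4]]·[a, b]ᵀ = [136, 18]ᵀ.
det = 198·4 − 26² = 116.
a = (136·4 − 26·18)/116 = 19/29; b = (198·18 − 26·136)/116 = 7/29.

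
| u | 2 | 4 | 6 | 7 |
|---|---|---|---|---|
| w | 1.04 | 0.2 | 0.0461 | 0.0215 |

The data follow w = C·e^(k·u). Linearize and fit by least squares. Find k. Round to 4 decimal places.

k = -0.7720

Taking logs, ln w = k·u + ln C, so regress ln w on u.
Σu = 19.0000, Σ(u)² = 105.0000, Σln w = -8.4869, Σu·ln w = -51.6989.
Normal system: [[105.0000, 19.0000]; [19.0000, 4]]·[k, ln C]ᵀ = [-51.6989, -8.4869]ᵀ.
Slope k = (n·Σu·ln w − Σu·Σln w)/(n·Σ(u)² − (Σu)²) = (4·-51.6989 − 19.0000·-8.4869)/59.0000 = -0.77195; ln C = (Σln w − k·Σu)/n = 1.54505.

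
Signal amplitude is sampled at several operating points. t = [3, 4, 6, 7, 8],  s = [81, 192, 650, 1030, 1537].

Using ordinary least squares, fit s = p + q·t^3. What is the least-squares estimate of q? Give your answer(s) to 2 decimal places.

q = 3.00

Normal-equation sums: Σ1 = 5, Σt^3 = 1162, Σt^3·t^3 = 431274.
And Σs = 3490, Σt^3·s = 1295109.
So MᵀM·[p, q]ᵀ = Mᵀs: [[5, 1162]; [1162, 431274]]·[p, q]ᵀ = [3490, 1295109]ᵀ.
det = 5·431274 − 1162² = 806126.
p = (3490·431274 − 1162·1295109)/806126 = 114801/403063; q = (5·1295109 − 1162·3490)/806126 = 2420165/806126.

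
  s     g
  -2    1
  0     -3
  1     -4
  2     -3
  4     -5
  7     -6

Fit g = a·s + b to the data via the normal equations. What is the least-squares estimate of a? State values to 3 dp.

Entries of XᵀX: Σs·s = 74, Σs = 12, Σ1 = 6.
And Σs·g = -74, Σg = -20.
XᵀX·[a, b]ᵀ = Xᵀg becomes [[74, 12]; [12, 6]]·[a, b]ᵀ = [-74, -20]ᵀ.
Eliminating b: 6·(row 1) − 12·(row 2) gives 300·a = 6·(-74) − 12·(-20) = -204, so a = -17/25.
Then b = ((-20) − 12·(-17/25))/6 = -148/75.

a = -0.680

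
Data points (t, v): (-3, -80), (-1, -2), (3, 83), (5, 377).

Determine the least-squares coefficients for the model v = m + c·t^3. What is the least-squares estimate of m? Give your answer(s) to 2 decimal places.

The normal equations are: 4·m + 124·c = 378;  124·m + 17084·c = 51528.
Eliminating c: 17084·(row 1) − 124·(row 2) gives 52960·m = 17084·378 − 124·51528 = 68280, so m = 1707/1324.
Then c = (51528 − 124·(1707/1324))/17084 = 3981/1324.

m = 1.29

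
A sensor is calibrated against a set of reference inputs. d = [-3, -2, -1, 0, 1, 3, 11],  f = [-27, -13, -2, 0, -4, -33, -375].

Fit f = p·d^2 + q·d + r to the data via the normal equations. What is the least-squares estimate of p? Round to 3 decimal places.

Compute the Gram sums: Σd^2·d^2 = 14821, Σd^2·d = 1323, Σd^2 = 145, Σd·d = 145, Σd = 9, Σ1 = 7.
Right-hand side: Σd^2·f = -45973, Σd·f = -4119, Σf = -454.
Normal equations: [[14821, 1323, 145]; [1323, 145, 9]; [145, 9, 7]]·[p, q, r]ᵀ = [-45973, -4119, -454]ᵀ.
Solving the 3×3 system (Gaussian elimination) gives p = -1004741/332486, q = -14757/19558, r = -214527/166243.

p = -3.022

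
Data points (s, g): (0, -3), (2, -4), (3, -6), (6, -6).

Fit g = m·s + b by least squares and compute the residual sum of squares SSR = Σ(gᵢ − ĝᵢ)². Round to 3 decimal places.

SSR = 1.680

From the data, Σs·s = 49, Σs = 11, Σ1 = 4.
For Mᵀg: Σs·g = -62, Σg = -19.
So MᵀM·[m, b]ᵀ = Mᵀg: [[49, 11]; [11, 4]]·[m, b]ᵀ = [-62, -19]ᵀ.
Eliminating b: 4·(row 1) − 11·(row 2) gives 75·m = 4·(-62) − 11·(-19) = -39, so m = -13/25.
Then b = ((-19) − 11·(-13/25))/4 = -83/25.
Residuals: 8/25, 9/25, -28/25, 11/25; SSR = 42/25.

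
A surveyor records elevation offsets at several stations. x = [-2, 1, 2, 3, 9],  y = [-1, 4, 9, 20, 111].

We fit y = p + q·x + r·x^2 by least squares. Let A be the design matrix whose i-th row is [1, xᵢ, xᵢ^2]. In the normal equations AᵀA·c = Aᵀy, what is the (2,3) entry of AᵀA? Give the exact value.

757

Row 2 ↔ basis x, column 3 ↔ basis x^2, so (AᵀA)_{2,3} = Σᵢ (x)·(x^2) = (-2)·(4) + (1)·(1) + (2)·(4) + (3)·(9) + (9)·(81) = 757.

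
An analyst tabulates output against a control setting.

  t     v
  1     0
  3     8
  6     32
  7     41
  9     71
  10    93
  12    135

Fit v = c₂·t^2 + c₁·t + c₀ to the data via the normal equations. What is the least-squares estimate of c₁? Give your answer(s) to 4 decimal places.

c₁ = -1.4353

XᵀX·[c₂, c₁, c₀]ᵀ = Xᵀv reads: 41076·c₂ + 4044·c₁ + 420·c₀ = 37724;  4044·c₂ + 420·c₁ + 48·c₀ = 3692;  420·c₂ + 48·c₁ + 7·c₀ = 380.
(Σt^2·t^2 = 41076, Σt^2·t = 4044, Σt^2 = 420, Σt·t = 420, Σt = 48, Σ1 = 7, Σt^2·v = 37724, Σt·v = 3692, Σv = 380.)
Solving the 3×3 system (Gaussian elimination) gives c₂ = 6673/6384, c₁ = -1309/912, c₀ = 751/532.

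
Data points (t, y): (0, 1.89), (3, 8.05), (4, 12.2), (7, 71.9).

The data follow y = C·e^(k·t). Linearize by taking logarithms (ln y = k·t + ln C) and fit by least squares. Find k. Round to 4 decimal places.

Taking logs, ln y = k·t + ln C, so regress ln y on t.
Σt = 14.0000, Σ(t)² = 74.0000, Σln y = 9.4990, Σt·ln y = 46.1897.
Equations: 74.0000·k + 14.0000·ln C = 46.1897;  14.0000·k + 4·ln C = 9.4990.
Slope k = (n·Σt·ln y − Σt·Σln y)/(n·Σ(t)² − (Σt)²) = (4·46.1897 − 14.0000·9.4990)/100.0000 = 0.51773; ln C = (Σln y − k·Σt)/n = 0.56267.

k = 0.5177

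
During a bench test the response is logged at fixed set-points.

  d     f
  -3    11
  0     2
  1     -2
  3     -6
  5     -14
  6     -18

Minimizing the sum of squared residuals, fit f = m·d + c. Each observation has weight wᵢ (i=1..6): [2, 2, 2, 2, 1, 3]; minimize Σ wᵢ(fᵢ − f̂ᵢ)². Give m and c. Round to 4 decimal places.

MᵀWM·[m, c]ᵀ = MᵀWf reads: 171·m + 25·c = -500;  25·m + 12·c = -58.
Eliminating c: 12·(row 1) − 25·(row 2) gives 1427·m = 12·(-500) − 25·(-58) = -4550, so m = -4550/1427.
Then c = ((-58) − 25·(-4550/1427))/12 = 2582/1427.

m = -3.1885, c = 1.8094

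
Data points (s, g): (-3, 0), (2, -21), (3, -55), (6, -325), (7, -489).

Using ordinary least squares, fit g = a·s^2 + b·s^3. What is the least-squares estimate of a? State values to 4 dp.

a = -3.0617

Setting ∂/∂a … = 0 gives: 3875·a + 24615·b = -36240;  24615·a + 165827·b = -239580.
(Σs^2·s^2 = 3875, Σs^2·s^3 = 24615, Σs^3·s^3 = 165827, Σs^2·g = -36240, Σs^3·g = -239580.)
Eliminating b: 165827·(row 1) − 24615·(row 2) gives 36681400·a = 165827·(-36240) − 24615·(-239580) = -112308780, so a = -5615439/1834070.
Then b = ((-239580) − 24615·(-5615439/1834070))/165827 = -363249/366814.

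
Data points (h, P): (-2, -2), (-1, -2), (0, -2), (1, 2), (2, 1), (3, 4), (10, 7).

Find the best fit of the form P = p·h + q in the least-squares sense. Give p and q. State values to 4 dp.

Setting ∂/∂p … = 0 gives: 119·p + 13·q = 92;  13·p + 7·q = 8.
Determinant 119·7 − 13² = 664.
p = (92·7 − 13·8)/664 = 135/166; q = (119·8 − 13·92)/664 = -61/166.

p = 0.8133, q = -0.3675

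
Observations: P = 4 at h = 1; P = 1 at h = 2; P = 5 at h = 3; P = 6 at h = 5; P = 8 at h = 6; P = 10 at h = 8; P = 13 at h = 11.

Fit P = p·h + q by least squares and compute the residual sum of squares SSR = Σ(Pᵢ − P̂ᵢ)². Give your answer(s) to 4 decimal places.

Forming XᵀX = [[260, 36]; [36, 7]] and XᵀP = [322, 47]ᵀ gives XᵀX·[p, q]ᵀ = XᵀP.
Eliminating q: 7·(row 1) − 36·(row 2) gives 524·p = 7·322 − 36·47 = 562, so p = 281/262.
Then q = (47 − 36·(281/262))/7 = 157/131.
Residuals: 453/262, -307/131, 153/262, -147/262, 48/131, 29/131, 1/262; SSR = 1221/131.

SSR = 9.3206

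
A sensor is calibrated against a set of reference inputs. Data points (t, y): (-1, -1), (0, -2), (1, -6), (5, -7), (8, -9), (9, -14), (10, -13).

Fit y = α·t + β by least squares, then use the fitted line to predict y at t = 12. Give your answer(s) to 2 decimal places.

ŷ = -15.13

The normal equations are: 272·α + 32·β = -368;  32·α + 7·β = -52.
Determinant 272·7 − 32² = 880.
α = ((-368)·7 − 32·(-52))/880 = -57/55; β = (272·(-52) − 32·(-368))/880 = -148/55.
At t = 12: ŷ = (-57/55)·(12) + (-148/55)·(1) = -832/55.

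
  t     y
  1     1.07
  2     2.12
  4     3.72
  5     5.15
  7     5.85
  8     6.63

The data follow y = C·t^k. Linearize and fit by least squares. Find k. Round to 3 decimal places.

k = 0.879

Linearized form: ln y = k·ln t + ln C. From the 6 transformed points,
XᵀX = [[13.1032, 7.7142]; [7.7142, 6]], rhs = [12.3507, 7.4298]ᵀ  (here Σln t = 7.7142, Σ(ln t)² = 13.1032, Σln y = 7.4298, Σln t·ln y = 12.3507).
Solving (det = 19.1098): k = 0.87855, ln C = 0.10876.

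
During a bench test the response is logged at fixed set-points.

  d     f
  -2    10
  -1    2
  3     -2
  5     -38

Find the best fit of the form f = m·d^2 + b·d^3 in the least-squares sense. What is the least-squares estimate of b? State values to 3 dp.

Normal-equation sums: Σd^2·d^2 = 723, Σd^2·d^3 = 3335, Σd^3·d^3 = 16419.
Right-hand side: Σd^2·f = -926, Σd^3·f = -4886.
Eliminating b: 16419·(row 1) − 3335·(row 2) gives 748712·m = 16419·(-926) − 3335·(-4886) = 1090816, so m = 136352/93589.
Then b = ((-4886) − 3335·(136352/93589))/16419 = -55546/93589.

b = -0.594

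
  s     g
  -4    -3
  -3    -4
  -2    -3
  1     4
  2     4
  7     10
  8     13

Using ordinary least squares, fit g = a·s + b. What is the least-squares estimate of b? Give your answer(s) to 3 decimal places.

The normal equations are: 147·a + 9·b = 216;  9·a + 7·b = 21.
(Σs·s = 147, Σs = 9, Σ1 = 7, Σs·g = 216, Σg = 21.)
det = 147·7 − 9² = 948.
a = (216·7 − 9·21)/948 = 441/316; b = (147·21 − 9·216)/948 = 381/316.

b = 1.206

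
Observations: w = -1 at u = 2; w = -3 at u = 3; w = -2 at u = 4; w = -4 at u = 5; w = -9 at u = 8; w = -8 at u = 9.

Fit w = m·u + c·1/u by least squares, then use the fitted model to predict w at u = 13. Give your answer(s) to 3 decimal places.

Entries of XᵀX: Σu·u = 199, Σu·1/u = 6, Σ1/u·1/u = 63709/129600.
And Σu·w = -183, Σ1/u·w = -1733/360.
XᵀX·[m, c]ᵀ = Xᵀw becomes [[199, 6]; [6, 63709/129600]]·[m, c]ᵀ = [-183, -1733/360]ᵀ.
Eliminating c: (63709/129600)·(row 1) − 6·(row 2) gives (8012491/129600)·m = (63709/129600)·(-183) − 6·(-1733/360) = -2638489/43200, so m = -7915467/8012491.
Then c = ((-1733/360) − 6·(-7915467/8012491))/(63709/129600) = 18148680/8012491.
At u = 13: ŵ = (-7915467/8012491)·(13) + (18148680/8012491)·(1/13) = -1319565243/104162383.

ŵ = -12.668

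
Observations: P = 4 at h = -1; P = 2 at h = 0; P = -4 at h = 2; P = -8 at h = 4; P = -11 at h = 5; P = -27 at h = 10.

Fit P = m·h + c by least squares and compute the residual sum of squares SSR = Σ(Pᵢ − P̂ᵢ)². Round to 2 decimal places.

SSR = 4.24

With design matrix A, AᵀA = [[146, 20]; [20, 6]] and AᵀP = [-369, -44]ᵀ.
Δ = 146·6 − 20² = 476.
m = ((-369)·6 − 20·(-44))/476 = -667/238; c = (146·(-44) − 20·(-369))/476 = 239/119.
Residuals: -193/238, -1/119, -48/119, 143/119, 239/238, -117/119; SSR = 1009/238.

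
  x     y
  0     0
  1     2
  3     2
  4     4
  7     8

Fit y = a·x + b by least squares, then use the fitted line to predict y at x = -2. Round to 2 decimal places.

ŷ = -2.13

The normal system AᵀA·[a, b]ᵀ = Aᵀy is [[75, 15]; [15, 5]]·[a, b]ᵀ = [80, 16]ᵀ.
det = 75·5 − 15² = 150.
a = (80·5 − 15·16)/150 = 16/15; b = (75·16 − 15·80)/150 = 0.
At x = -2: ŷ = (16/15)·(-2) + (0)·(1) = -32/15.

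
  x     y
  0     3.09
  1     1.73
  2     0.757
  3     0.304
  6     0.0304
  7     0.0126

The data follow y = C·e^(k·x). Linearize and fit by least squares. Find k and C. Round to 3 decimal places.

k = -0.796, C = 3.467

Taking logs, ln y = k·x + ln C, so regress ln y on x.
AᵀA = [[99.0000, 19.0000]; [19.0000, 6]], rhs = [-55.1591, -7.6602]ᵀ  (here Σx = 19.0000, Σ(x)² = 99.0000, Σln y = -7.6602, Σx·ln y = -55.1591).
Δ = 99.0000·6 − (19.0000)² = 233.0000; k = (-55.1591·6 − 19.0000·-7.6602)/233.0000 = -0.79576, ln C = (99.0000·-7.6602 − 19.0000·-55.1591)/233.0000 = 1.24319, so C = exp(1.24319) = 3.46666.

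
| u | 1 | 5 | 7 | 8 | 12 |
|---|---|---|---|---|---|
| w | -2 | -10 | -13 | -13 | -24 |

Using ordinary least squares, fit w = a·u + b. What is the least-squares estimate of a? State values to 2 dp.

a = -1.93

The normal equations are: 283·a + 33·b = -535;  33·a + 5·b = -62.
Determinant 283·5 − 33² = 326.
a = ((-535)·5 − 33·(-62))/326 = -629/326; b = (283·(-62) − 33·(-535))/326 = 109/326.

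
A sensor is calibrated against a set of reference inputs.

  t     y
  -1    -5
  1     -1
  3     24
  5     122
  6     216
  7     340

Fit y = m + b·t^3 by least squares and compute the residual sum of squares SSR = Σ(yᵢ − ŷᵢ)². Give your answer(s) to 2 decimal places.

Forming XᵀX = [[6, 711]; [711, 180661]] and Xᵀy = [696, 179178]ᵀ gives XᵀX·[m, b]ᵀ = Xᵀy.
Eliminating b: 180661·(row 1) − 711·(row 2) gives 578445·m = 180661·696 − 711·179178 = -1655502, so m = -551834/192815.
Then b = (179178 − 711·(-551834/192815))/180661 = 193404/192815.
Residuals: -218837/192815, 33123/38563, -42514/192815, -100236/192815, 84922/38563, -228638/192815; SSR = 1658282/192815.

SSR = 8.60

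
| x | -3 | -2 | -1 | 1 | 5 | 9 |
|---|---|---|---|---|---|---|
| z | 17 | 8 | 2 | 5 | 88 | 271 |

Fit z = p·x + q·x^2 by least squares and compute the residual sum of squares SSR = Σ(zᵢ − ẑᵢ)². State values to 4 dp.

Compute the Gram sums: Σx·x = 121, Σx·x^2 = 819, Σx^2·x^2 = 7285.
For Mᵀz: Σx·z = 2815, Σx^2·z = 24343.
Δ = 121·7285 − 819² = 210724.
p = (2815·7285 − 819·24343)/210724 = 285179/105362; q = (121·24343 − 819·2815)/210724 = 320009/105362.
Residuals: -116695/52681, 66609/52681, 87947/52681, -39189/52681, -77132/52681, 32881/52681; SSR = 652141/52681.

SSR = 12.3791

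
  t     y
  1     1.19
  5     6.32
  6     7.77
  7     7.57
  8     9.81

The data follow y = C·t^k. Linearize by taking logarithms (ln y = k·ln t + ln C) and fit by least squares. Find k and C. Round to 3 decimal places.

k = 1.002, C = 1.205

Taking logs, ln y = k·ln t + ln C, so regress ln y on ln t.
Σln t = 7.4265, Σ(ln t)² = 13.9113, Σln y = 8.3755, Σln t·ln y = 15.3280.
Normal system: [[13.9113, 7.4265]; [7.4265, 5]]·[k, ln C]ᵀ = [15.3280, 8.3755]ᵀ.
Δ = 13.9113·5 − (7.4265)² = 14.4030; k = (15.3280·5 − 7.4265·8.3755)/14.4030 = 1.00249, ln C = (13.9113·8.3755 − 7.4265·15.3280)/14.4030 = 0.18610, so C = exp(0.18610) = 1.20455.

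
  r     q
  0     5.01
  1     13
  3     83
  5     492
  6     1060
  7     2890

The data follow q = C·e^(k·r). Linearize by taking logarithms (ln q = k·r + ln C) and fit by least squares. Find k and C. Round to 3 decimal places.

Let Y = ln q. Fitting Y = k·r + ln C by least squares:
Sums: Σr = 22.0000, Σ(r)² = 120.0000, Σln q = 29.7287, Σr·ln q = 144.3931.
Normal system: [[120.0000, 22.0000]; [22.0000, 6]]·[k, ln C]ᵀ = [144.3931, 29.7287]ᵀ.
Solving (det = 236.0000): k = 0.89969, ln C = 1.65594, so C = exp(1.65594) = 5.23798.

k = 0.900, C = 5.238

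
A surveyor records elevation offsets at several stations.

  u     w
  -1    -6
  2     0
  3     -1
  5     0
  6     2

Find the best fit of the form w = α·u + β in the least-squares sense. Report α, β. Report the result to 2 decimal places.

From the data, Σu·u = 75, Σu = 15, Σ1 = 5.
For Xᵀw: Σu·w = 15, Σw = -5.
So XᵀX·[α, β]ᵀ = Xᵀw: [[75, 15]; [15, 5]]·[α, β]ᵀ = [15, -5]ᵀ.
Determinant 75·5 − 15² = 150.
α = (15·5 − 15·(-5))/150 = 1; β = (75·(-5) − 15·15)/150 = -4.

α = 1.00, β = -4.00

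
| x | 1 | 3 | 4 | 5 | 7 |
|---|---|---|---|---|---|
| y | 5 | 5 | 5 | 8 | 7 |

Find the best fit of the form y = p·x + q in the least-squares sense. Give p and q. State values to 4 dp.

From the data, Σx·x = 100, Σx = 20, Σ1 = 5.
Right-hand side: Σx·y = 129, Σy = 30.
Eliminating q: 5·(row 1) − 20·(row 2) gives 100·p = 5·129 − 20·30 = 45, so p = 9/20.
Then q = (30 − 20·(9/20))/5 = 21/5.

p = 0.4500, q = 4.2000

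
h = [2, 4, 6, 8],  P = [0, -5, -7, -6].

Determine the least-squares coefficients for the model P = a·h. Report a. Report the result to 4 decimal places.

a = -0.9167

Entries of AᵀA: Σh·h = 120.
And Σh·P = -110.
Normal equations: [[120]]·[a]ᵀ = [-110]ᵀ.
Hence a = -110 / 120 ≈ -0.916667.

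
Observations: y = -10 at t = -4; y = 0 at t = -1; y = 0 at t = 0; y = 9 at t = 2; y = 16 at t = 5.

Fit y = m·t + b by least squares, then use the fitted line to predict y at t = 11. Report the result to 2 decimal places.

ŷ = 33.96

Sums needed: Σt·t = 46, Σt = 2, Σ1 = 5.
Right-hand side: Σt·y = 138, Σy = 15.
So AᵀA·[m, b]ᵀ = Aᵀy: [[46, 2]; [2, 5]]·[m, b]ᵀ = [138, 15]ᵀ.
Δ = 46·5 − 2² = 226.
m = (138·5 − 2·15)/226 = 330/113; b = (46·15 − 2·138)/226 = 207/113.
At t = 11: ŷ = (330/113)·(11) + (207/113)·(1) = 3837/113.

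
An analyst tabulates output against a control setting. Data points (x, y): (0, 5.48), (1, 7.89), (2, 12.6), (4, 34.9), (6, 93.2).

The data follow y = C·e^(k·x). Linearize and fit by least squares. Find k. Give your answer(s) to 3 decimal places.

Let Y = ln y. Fitting Y = k·x + ln C by least squares:
Σx = 13.0000, Σ(x)² = 57.0000, Σln y = 14.3876, Σx·ln y = 48.5514.
Equations: 57.0000·k + 13.0000·ln C = 48.5514;  13.0000·k + 5·ln C = 14.3876.
Δ = 57.0000·5 − (13.0000)² = 116.0000; k = (48.5514·5 − 13.0000·14.3876)/116.0000 = 0.48033, ln C = (57.0000·14.3876 − 13.0000·48.5514)/116.0000 = 1.62868.

k = 0.480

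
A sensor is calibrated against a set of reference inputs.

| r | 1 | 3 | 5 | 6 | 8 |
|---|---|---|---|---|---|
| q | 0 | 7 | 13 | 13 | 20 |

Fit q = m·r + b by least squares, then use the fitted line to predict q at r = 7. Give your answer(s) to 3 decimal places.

Entries of XᵀX: Σr·r = 135, Σr = 23, Σ1 = 5.
Right-hand side: Σr·q = 324, Σq = 53.
Normal equations: [[135, 23]; [23, 5]]·[m, b]ᵀ = [324, 53]ᵀ.
Determinant 135·5 − 23² = 146.
m = (324·5 − 23·53)/146 = 401/146; b = (135·53 − 23·324)/146 = -297/146.
At r = 7: q̂ = (401/146)·(7) + (-297/146)·(1) = 1255/73.

q̂ = 17.192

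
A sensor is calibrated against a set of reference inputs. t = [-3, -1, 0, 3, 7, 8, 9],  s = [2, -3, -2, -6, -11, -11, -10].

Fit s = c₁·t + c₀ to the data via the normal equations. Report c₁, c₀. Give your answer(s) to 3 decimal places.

Normal-equation sums: Σt·t = 213, Σt = 23, Σ1 = 7.
Right-hand side: Σt·s = -276, Σs = -41.
AᵀA·[c₁, c₀]ᵀ = Aᵀs becomes [[213, 23]; [23, 7]]·[c₁, c₀]ᵀ = [-276, -41]ᵀ.
Eliminating c₀: 7·(row 1) − 23·(row 2) gives 962·c₁ = 7·(-276) − 23·(-41) = -989, so c₁ = -989/962.
Then c₀ = ((-41) − 23·(-989/962))/7 = -2385/962.

c₁ = -1.028, c₀ = -2.479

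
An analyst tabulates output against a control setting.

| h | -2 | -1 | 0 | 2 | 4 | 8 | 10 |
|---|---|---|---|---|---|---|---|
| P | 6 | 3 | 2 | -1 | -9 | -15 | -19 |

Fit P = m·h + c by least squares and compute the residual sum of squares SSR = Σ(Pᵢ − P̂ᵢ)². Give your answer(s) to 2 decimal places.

SSR = 8.29

Normal-equation sums: Σh·h = 189, Σh = 21, Σ1 = 7.
For XᵀP: Σh·P = -363, ΣP = -33.
Eliminating c: 7·(row 1) − 21·(row 2) gives 882·m = 7·(-363) − 21·(-33) = -1848, so m = -44/21.
Then c = ((-33) − 21·(-44/21))/7 = 11/7.
Residuals: 5/21, -2/3, 3/7, 34/21, -46/21, 4/21, 8/21; SSR = 58/7.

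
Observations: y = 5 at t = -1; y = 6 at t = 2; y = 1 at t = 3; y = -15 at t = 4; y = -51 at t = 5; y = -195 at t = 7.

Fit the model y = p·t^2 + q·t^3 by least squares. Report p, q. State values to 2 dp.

Forming AᵀA = [[3380, 21230]; [21230, 138164]] and Aᵀy = [-11032, -74150]ᵀ gives AᵀA·[p, q]ᵀ = Aᵀy.
Δ = 3380·138164 − 21230² = 16281420.
p = ((-11032)·138164 − 21230·(-74150))/16281420 = 12494813/4070355; q = (3380·(-74150) − 21230·(-11032))/16281420 = -820882/814071.

p = 3.07, q = -1.01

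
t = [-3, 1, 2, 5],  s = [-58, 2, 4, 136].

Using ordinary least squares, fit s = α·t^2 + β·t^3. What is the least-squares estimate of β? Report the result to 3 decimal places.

Entries of XᵀX: Σt^2·t^2 = 723, Σt^2·t^3 = 2915, Σt^3·t^3 = 16419.
Right-hand side: Σt^2·s = 2896, Σt^3·s = 18600.
So XᵀX·[α, β]ᵀ = Xᵀs: [[723, 2915]; [2915, 16419]]·[α, β]ᵀ = [2896, 18600]ᵀ.
Determinant 723·16419 − 2915² = 3373712.
α = (2896·16419 − 2915·18600)/3373712 = -833697/421714; β = (723·18600 − 2915·2896)/3373712 = 625745/421714.

β = 1.484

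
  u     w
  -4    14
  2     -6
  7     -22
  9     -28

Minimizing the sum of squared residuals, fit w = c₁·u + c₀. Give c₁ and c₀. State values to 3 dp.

Normal-equation sums: Σu·u = 150, Σu = 14, Σ1 = 4.
And Σu·w = -474, Σw = -42.
Δ = 150·4 − 14² = 404.
c₁ = ((-474)·4 − 14·(-42))/404 = -327/101; c₀ = (150·(-42) − 14·(-474))/404 = 84/101.

c₁ = -3.238, c₀ = 0.832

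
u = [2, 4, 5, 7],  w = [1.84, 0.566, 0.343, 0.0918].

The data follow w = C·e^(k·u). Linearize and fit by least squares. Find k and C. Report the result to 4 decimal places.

Taking logs, ln w = k·u + ln C, so regress ln w on u.
Σu = 18.0000, Σ(u)² = 94.0000, Σln w = -3.4176, Σu·ln w = -23.1242.
Equations: 94.0000·k + 18.0000·ln C = -23.1242;  18.0000·k + 4·ln C = -3.4176.
Solving (det = 52.0000): k = -0.59578, ln C = 1.82664, so C = exp(1.82664) = 6.21298.

k = -0.5958, C = 6.2130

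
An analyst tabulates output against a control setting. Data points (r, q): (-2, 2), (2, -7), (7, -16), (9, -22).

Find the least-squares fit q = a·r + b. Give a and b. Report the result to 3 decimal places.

a = -2.108, b = -2.318

The normal equations are: 138·a + 16·b = -328;  16·a + 4·b = -43.
(Σr·r = 138, Σr = 16, Σ1 = 4, Σr·q = -328, Σq = -43.)
Determinant 138·4 − 16² = 296.
a = ((-328)·4 − 16·(-43))/296 = -78/37; b = (138·(-43) − 16·(-328))/296 = -343/148.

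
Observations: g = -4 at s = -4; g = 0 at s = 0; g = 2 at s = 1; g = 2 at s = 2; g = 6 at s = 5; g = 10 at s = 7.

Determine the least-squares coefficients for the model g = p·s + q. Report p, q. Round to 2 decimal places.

p = 1.24, q = 0.40

Setting ∂/∂p … = 0 gives: 95·p + 11·q = 122;  11·p + 6·q = 16.
(Σs·s = 95, Σs = 11, Σ1 = 6, Σs·g = 122, Σg = 16.)
Eliminating q: 6·(row 1) − 11·(row 2) gives 449·p = 6·122 − 11·16 = 556, so p = 556/449.
Then q = (16 − 11·(556/449))/6 = 178/449.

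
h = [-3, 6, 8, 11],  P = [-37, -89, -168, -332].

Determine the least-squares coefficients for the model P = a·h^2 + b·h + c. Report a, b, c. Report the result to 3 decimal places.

Sums needed: Σh^2·h^2 = 20114, Σh^2·h = 2032, Σh^2 = 230, Σh·h = 230, Σh = 22, Σ1 = 4.
And Σh^2·P = -54461, Σh·P = -5419, ΣP = -626.
Row-reducing yields a = -82867/27102, b = 91793/27102, c = 3088/4517.

a = -3.058, b = 3.387, c = 0.684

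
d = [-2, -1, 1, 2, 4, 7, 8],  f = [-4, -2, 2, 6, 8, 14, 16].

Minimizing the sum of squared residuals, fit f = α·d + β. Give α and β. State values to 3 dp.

α = 1.984, β = 0.330

Entries of XᵀX: Σd·d = 139, Σd = 19, Σ1 = 7.
Moment sums: Σd·f = 282, Σf = 40.
XᵀX·[α, β]ᵀ = Xᵀf becomes [[139, 19]; [19, 7]]·[α, β]ᵀ = [282, 40]ᵀ.
Eliminating β: 7·(row 1) − 19·(row 2) gives 612·α = 7·282 − 19·40 = 1214, so α = 607/306.
Then β = (40 − 19·(607/306))/7 = 101/306.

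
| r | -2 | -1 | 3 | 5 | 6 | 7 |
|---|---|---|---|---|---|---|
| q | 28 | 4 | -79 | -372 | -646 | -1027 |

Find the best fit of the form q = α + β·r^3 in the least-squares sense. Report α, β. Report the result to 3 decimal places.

α = 2.480, β = -3.001

Setting ∂/∂α … = 0 gives: 6·α + 702·β = -2092;  702·α + 180724·β = -540658.
(Σ1 = 6, Σr^3 = 702, Σr^3·r^3 = 180724, Σq = -2092, Σr^3·q = -540658.)
Δ = 6·180724 − 702² = 591540.
α = ((-2092)·180724 − 702·(-540658))/591540 = 366827/147885; β = (6·(-540658) − 702·(-2092))/591540 = -147947/49295.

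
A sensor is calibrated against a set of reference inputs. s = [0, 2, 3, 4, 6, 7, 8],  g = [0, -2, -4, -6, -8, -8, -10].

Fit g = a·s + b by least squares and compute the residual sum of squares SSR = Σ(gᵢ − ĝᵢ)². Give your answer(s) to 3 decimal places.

AᵀA·[a, b]ᵀ = Aᵀg reads: 178·a + 30·b = -224;  30·a + 7·b = -38.
Eliminating b: 7·(row 1) − 30·(row 2) gives 346·a = 7·(-224) − 30·(-38) = -428, so a = -214/173.
Then b = ((-38) − 30·(-214/173))/7 = -22/173.
Residuals: 22/173, 104/173, -28/173, -160/173, -78/173, 136/173, 4/173; SSR = 360/173.

SSR = 2.081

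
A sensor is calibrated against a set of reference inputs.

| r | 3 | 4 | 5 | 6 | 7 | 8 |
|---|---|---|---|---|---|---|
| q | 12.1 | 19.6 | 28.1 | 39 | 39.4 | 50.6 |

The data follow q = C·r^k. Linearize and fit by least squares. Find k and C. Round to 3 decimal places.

k = 1.437, C = 2.641

Let Y = ln q. Fitting Y = k·ln r + ln C by least squares:
Σln r = 9.9115, Σ(ln r)² = 17.0401, Σln q = 20.0658, Σln r·ln q = 34.1054.
Normal system: [[17.0401, 9.9115]; [9.9115, 6]]·[k, ln C]ᵀ = [34.1054, 20.0658]ᵀ.
Slope k = (n·Σln r·ln q − Σln r·Σln q)/(n·Σ(ln r)² − (Σln r)²) = (6·34.1054 − 9.9115·20.0658)/4.0036 = 1.43653; ln C = (Σln q − k·Σln r)/n = 0.97128, so C = exp(0.97128) = 2.64134.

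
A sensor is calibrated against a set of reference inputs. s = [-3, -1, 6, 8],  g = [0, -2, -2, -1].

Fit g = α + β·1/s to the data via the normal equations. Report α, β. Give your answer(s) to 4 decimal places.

α = -1.1794, β = 0.2713

Setting ∂/∂α … = 0 gives: 4·α + (-25/24)·β = -5;  (-25/24)·α + (665/576)·β = 37/24.
det = 4·(665/576) − (-25/24)² = 2035/576.
α = ((-5)·(665/576) − (-25/24)·(37/24))/(2035/576) = -480/407; β = (4·(37/24) − (-25/24)·(-5))/(2035/576) = 552/2035.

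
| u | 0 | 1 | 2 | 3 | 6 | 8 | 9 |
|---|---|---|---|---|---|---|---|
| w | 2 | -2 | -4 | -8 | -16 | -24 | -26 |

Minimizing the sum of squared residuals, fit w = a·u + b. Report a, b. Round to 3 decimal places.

Sums needed: Σu·u = 195, Σu = 29, Σ1 = 7.
Moment sums: Σu·w = -556, Σw = -78.
Normal equations: [[195, 29]; [29, 7]]·[a, b]ᵀ = [-556, -78]ᵀ.
det = 195·7 − 29² = 524.
a = ((-556)·7 − 29·(-78))/524 = -815/262; b = (195·(-78) − 29·(-556))/524 = 457/262.

a = -3.111, b = 1.744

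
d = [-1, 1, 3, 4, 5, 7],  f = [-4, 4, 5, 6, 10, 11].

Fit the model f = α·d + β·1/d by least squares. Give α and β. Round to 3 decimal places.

Normal-equation sums: Σd·d = 101, Σd·1/d = 6, Σ1/d·1/d = 394081/176400.
Right-hand side: Σd·f = 174, Σ1/d·f = 619/42.
So AᵀA·[α, β]ᵀ = Aᵀf: [[101, 6]; [6, 394081/176400]]·[α, β]ᵀ = [174, 619/42]ᵀ.
Eliminating β: (394081/176400)·(row 1) − 6·(row 2) gives (33451781/176400)·α = (394081/176400)·174 − 6·(619/42) = 8828549/29400, so α = 52971294/33451781.
Then β = ((619/42) − 6·(52971294/33451781))/(394081/176400) = 78418200/33451781.

α = 1.584, β = 2.344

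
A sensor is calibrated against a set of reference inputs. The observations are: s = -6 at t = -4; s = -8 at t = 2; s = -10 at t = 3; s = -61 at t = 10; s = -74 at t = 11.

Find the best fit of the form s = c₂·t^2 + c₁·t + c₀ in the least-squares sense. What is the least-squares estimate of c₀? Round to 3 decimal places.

Setting ∂/∂c₂ … = 0 gives: 24994·c₂ + 2302·c₁ + 250·c₀ = -15272;  2302·c₂ + 250·c₁ + 22·c₀ = -1446;  250·c₂ + 22·c₁ + 5·c₀ = -159.
Row-reducing yields c₂ = -280697/586596, c₁ = -655597/586596, c₀ = -144523/48883.

c₀ = -2.957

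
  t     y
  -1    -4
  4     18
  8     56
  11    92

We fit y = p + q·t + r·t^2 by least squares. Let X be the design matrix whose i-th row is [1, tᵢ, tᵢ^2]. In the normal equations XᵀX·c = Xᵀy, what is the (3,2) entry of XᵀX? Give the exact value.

Row 3 ↔ basis t^2, column 2 ↔ basis t, so (XᵀX)_{3,2} = Σᵢ (t^2)·(t) = (1)·(-1) + (16)·(4) + (64)·(8) + (121)·(11) = 1906.

1906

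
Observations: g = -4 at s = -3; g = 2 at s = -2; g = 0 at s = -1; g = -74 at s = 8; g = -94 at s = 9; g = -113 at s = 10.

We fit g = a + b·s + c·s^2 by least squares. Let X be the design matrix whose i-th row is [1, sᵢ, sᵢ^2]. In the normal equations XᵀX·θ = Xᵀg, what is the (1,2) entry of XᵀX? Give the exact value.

Row 1 ↔ basis 1, column 2 ↔ basis s, so (XᵀX)_{1,2} = Σᵢ s = (1)·(-3) + (1)·(-2) + (1)·(-1) + (1)·(8) + (1)·(9) + (1)·(10) = 21.

21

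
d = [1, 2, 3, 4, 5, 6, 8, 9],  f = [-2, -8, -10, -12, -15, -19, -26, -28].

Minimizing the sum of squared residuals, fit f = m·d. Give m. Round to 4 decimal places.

With design matrix M, MᵀM = [[236]] and Mᵀf = [-745]ᵀ.
m = (-745)/236 = -3.15678.

m = -3.1568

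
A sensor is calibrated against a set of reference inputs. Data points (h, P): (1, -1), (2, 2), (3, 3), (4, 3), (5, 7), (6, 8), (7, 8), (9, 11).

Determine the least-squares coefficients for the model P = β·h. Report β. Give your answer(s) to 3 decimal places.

β = 1.186

Setting ∂/∂β … = 0 gives: 221·β = 262.
(Σh·h = 221, Σh·P = 262.)
β = 262/221 = 1.18552.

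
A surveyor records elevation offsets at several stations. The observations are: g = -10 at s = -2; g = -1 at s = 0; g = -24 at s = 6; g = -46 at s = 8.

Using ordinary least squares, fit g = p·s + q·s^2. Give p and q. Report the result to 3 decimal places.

Entries of XᵀX: Σs·s = 104, Σs·s^2 = 720, Σs^2·s^2 = 5408.
Right-hand side: Σs·g = -492, Σs^2·g = -3848.
Δ = 104·5408 − 720² = 44032.
p = ((-492)·5408 − 720·(-3848))/44032 = 429/172; q = (104·(-3848) − 720·(-492))/44032 = -359/344.

p = 2.494, q = -1.044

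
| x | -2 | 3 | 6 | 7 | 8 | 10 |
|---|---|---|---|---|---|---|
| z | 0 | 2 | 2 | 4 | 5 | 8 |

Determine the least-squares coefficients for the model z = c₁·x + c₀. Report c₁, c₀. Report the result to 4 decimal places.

c₁ = 0.5912, c₀ = 0.3467

Normal-equation sums: Σx·x = 262, Σx = 32, Σ1 = 6.
And Σx·z = 166, Σz = 21.
det = 262·6 − 32² = 548.
c₁ = (166·6 − 32·21)/548 = 81/137; c₀ = (262·21 − 32·166)/548 = 95/274.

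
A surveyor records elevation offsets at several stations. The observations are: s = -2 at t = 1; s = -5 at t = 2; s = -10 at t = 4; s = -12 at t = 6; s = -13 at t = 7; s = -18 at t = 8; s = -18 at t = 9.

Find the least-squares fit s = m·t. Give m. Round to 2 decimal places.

With design matrix A, AᵀA = [[251]] and Aᵀs = [-521]ᵀ.
m = (-521)/251 = -2.0757.

m = -2.08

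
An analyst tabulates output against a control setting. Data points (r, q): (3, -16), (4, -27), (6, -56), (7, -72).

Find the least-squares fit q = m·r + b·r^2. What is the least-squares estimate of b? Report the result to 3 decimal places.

With design matrix A, AᵀA = [[110, 650]; [650, 4034]] and Aᵀq = [-996, -6120]ᵀ.
Δ = 110·4034 − 650² = 21240.
m = ((-996)·4034 − 650·(-6120))/21240 = -1661/885; b = (110·(-6120) − 650·(-996))/21240 = -215/177.

b = -1.215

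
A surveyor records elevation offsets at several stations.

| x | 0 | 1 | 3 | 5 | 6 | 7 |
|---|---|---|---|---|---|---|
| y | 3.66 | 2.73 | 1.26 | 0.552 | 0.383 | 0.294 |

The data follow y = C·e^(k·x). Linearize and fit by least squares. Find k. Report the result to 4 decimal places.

With ln yᵢ as the transformed response and xᵢ as the regressor:
Σx = 22.0000, Σ(x)² = 120.0000, Σln y = -0.2452, Σx·ln y = -15.6009.
Equations: 120.0000·k + 22.0000·ln C = -15.6009;  22.0000·k + 6·ln C = -0.2452.
Δ = 120.0000·6 − (22.0000)² = 236.0000; k = (-15.6009·6 − 22.0000·-0.2452)/236.0000 = -0.37377, ln C = (120.0000·-0.2452 − 22.0000·-15.6009)/236.0000 = 1.32963.

k = -0.3738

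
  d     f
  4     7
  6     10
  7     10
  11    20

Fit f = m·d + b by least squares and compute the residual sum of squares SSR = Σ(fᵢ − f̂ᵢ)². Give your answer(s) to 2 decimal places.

XᵀX·[m, b]ᵀ = Xᵀf reads: 222·m + 28·b = 378;  28·m + 4·b = 47.
Δ = 222·4 − 28² = 104.
m = (378·4 − 28·47)/104 = 49/26; b = (222·47 − 28·378)/104 = -75/52.
Residuals: 47/52, 7/52, -7/4, 37/52; SSR = 229/52.

SSR = 4.40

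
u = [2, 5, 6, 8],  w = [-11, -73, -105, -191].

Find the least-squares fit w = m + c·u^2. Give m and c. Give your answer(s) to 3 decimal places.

m = 1.746, c = -3.000

MᵀM·[m, c]ᵀ = Mᵀw reads: 4·m + 129·c = -380;  129·m + 6033·c = -17873.
(Σ1 = 4, Σu^2 = 129, Σu^2·u^2 = 6033, Σw = -380, Σu^2·w = -17873.)
det = 4·6033 − 129² = 7491.
m = ((-380)·6033 − 129·(-17873))/7491 = 4359/2497; c = (4·(-17873) − 129·(-380))/7491 = -22472/7491.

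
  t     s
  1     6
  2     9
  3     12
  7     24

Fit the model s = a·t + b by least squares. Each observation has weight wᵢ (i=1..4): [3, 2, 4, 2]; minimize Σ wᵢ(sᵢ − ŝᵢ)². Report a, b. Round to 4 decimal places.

The normal equations are: 145·a + 33·b = 534;  33·a + 11·b = 132.
(Σwᵢ·t·t = 145, Σwᵢ·t = 33, Σwᵢ·1 = 11, Σwᵢ·t·s = 534, Σwᵢ·s = 132.)
Δ = 145·11 − 33² = 506.
a = (534·11 − 33·132)/506 = 3; b = (145·132 − 33·534)/506 = 3.

a = 3.0000, b = 3.0000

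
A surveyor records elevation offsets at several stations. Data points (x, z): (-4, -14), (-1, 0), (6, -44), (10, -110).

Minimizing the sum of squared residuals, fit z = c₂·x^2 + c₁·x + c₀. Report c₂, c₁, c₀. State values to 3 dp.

From the data, Σx^2·x^2 = 11553, Σx^2·x = 1151, Σx^2 = 153, Σx·x = 153, Σx = 11, Σ1 = 4.
Moment sums: Σx^2·z = -12808, Σx·z = -1308, Σz = -168.
AᵀA·[c₂, c₁, c₀]ᵀ = Aᵀz becomes [[11553, 1151, 153]; [1151, 153, 11]; [153, 11, 4]]·[c₂, c₁, c₀]ᵀ = [-12808, -1308, -168]ᵀ.
Row-reducing yields c₂ = -23657/23786, c₁ = -23197/23786, c₀ = -15170/11893.

c₂ = -0.995, c₁ = -0.975, c₀ = -1.276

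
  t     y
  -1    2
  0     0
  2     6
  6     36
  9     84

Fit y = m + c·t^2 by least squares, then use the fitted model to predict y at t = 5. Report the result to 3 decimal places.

Entries of MᵀM: Σ1 = 5, Σt^2 = 122, Σt^2·t^2 = 7874.
Right-hand side: Σy = 128, Σt^2·y = 8126.
So MᵀM·[m, c]ᵀ = Mᵀy: [[5, 122]; [122, 7874]]·[m, c]ᵀ = [128, 8126]ᵀ.
Eliminating c: 7874·(row 1) − 122·(row 2) gives 24486·m = 7874·128 − 122·8126 = 16500, so m = 250/371.
Then c = (8126 − 122·(250/371))/7874 = 379/371.
At t = 5: ŷ = (250/371)·(1) + (379/371)·(25) = 9725/371.

ŷ = 26.213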